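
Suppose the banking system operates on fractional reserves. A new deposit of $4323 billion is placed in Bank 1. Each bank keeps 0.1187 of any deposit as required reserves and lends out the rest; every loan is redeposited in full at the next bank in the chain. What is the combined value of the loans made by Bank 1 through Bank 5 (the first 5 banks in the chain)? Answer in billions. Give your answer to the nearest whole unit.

Bank i lends (1 − rr)^i of the original deposit: Bank 1 lends 4323·0.8813 = 3809.8599, Bank 2 lends 4323·0.8813² ≈ 3357.6295, and so on.
Summing a geometric series: total = 4323·[0.8813·(1 − 0.8813^5) / (1 − 0.8813)] ≈ 15032.6907 billion.

$15033 billion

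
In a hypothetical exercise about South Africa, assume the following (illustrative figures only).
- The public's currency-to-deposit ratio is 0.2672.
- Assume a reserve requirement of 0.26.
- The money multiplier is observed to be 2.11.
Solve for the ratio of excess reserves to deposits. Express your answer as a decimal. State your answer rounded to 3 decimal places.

Using m = 2.11. Since m = (1 + c)/(c + rr + e), the denominator satisfies c + rr + e = (1 + c)/m = (1 + 0.2672) / 2.11 ≈ 0.600569.
With c = 0.2672 and rr = 0.26, the ratio of excess reserves to deposits is 0.600569 − 0.2672 − 0.26 = 0.073369.

0.073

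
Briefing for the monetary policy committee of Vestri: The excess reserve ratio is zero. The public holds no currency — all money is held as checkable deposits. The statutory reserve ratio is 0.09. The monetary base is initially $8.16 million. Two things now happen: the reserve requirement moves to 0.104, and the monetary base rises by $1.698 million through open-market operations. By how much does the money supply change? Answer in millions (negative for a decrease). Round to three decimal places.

$4.122 million

Before: m₁ = 1 / (0.09) ≈ 11.11111, MB₁ = 8.16, so M₁ = 11.11111 × 8.16 ≈ 90.6667 million.
After: m₂ = 1 / (0.104) ≈ 9.61538, MB₂ = 8.16 + 1.698 = 9.858, so M₂ = 9.61538 × 9.858 ≈ 94.7884 million.
ΔM = M₂ − M₁ = 94.7884 − 90.6667 = 4.1217 million.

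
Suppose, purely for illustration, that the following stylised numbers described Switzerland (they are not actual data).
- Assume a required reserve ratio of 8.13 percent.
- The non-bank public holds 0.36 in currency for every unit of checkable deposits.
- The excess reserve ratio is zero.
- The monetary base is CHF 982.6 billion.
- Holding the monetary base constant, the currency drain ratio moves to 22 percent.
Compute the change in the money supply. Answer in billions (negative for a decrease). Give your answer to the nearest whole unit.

CHF 950 billion

Initially m₁ = (1 + 0.36) / (0.0813 + 0.36) ≈ 3.0818, so M₁ = 3.0818 × 982.6 ≈ 3028.1767 billion.
After the change m₂ = (1 + 0.22) / (0.0813 + 0.22) ≈ 4.0491, so M₂ = 4.0491 × 982.6 ≈ 3978.6457 billion.
ΔM = M₂ − M₁ = 3978.6457 − 3028.1767 = 950.469 billion.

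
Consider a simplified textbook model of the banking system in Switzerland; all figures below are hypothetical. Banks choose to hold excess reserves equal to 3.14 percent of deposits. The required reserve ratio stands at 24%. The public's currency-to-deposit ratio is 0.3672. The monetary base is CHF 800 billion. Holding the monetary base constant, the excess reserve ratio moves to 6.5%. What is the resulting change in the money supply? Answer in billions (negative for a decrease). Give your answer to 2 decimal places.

Initially m₁ = (1 + 0.3672) / (0.24 + 0.0314 + 0.3672) ≈ 2.140933, so M₁ = 2.140933 × 800 = 1712.7464 billion.
After the change m₂ = (1 + 0.3672) / (0.24 + 0.065 + 0.3672) ≈ 2.033918, so M₂ = 2.033918 × 800 = 1627.1344 billion.
ΔM = M₂ − M₁ = 1627.1344 − 1712.7464 = -85.612 billion.

-85.61 billion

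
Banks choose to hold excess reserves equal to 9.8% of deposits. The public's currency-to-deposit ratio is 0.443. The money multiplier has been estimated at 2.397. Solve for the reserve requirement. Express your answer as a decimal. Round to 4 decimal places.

Using m = 2.397. Since m = (1 + c)/(c + rr + e), the denominator satisfies c + rr + e = (1 + c)/m = (1 + 0.443) / 2.397 ≈ 0.602003.
With c = 0.443 and e = 0.098, the reserve requirement is 0.602003 − 0.443 − 0.098 = 0.061003.

0.0610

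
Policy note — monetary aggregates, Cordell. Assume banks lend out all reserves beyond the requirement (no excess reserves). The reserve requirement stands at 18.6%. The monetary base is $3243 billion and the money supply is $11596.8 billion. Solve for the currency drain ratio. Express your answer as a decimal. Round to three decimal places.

0.130

Using m = M/MB = 11596.8/3243 ≈ 3.575948. From m = (1 + c)/(c + rr + e), rearranging gives 1 + c = m·(c + rr + e), so c·(1 − m) = m·(rr + e) − 1.
Hence c = [m·(rr + e) − 1]/(1 − m) = [3.575948 × (0.186 + 0) − 1] / (1 − 3.575948) ≈ 0.130000.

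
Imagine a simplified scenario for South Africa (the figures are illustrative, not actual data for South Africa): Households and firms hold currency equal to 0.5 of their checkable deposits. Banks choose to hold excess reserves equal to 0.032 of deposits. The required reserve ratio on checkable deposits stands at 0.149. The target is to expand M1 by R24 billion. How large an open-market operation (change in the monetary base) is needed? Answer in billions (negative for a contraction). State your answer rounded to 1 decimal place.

The money multiplier is m = (1 + c) / (rr + e + c) = (1 + 0.5) / (0.149 + 0.032 + 0.5) ≈ 2.2026.
ΔMB = ΔM / m = (+24) / 2.2026 ≈ 10.8962 billion.

R10.9 billion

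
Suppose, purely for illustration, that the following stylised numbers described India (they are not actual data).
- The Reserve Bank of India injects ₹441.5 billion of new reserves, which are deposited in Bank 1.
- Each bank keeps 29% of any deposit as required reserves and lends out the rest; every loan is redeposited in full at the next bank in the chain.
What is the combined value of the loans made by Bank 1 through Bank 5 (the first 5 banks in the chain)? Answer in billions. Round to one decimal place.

₹885.9 billion

Bank i lends (1 − rr)^i of the original deposit: Bank 1 lends 441.5·0.7100 = 313.4650, Bank 2 lends 441.5·0.7100² ≈ 222.5601, and so on.
Summing a geometric series: total = 441.5·[0.7100·(1 − 0.7100^5) / (1 − 0.7100)] ≈ 885.8922 billion.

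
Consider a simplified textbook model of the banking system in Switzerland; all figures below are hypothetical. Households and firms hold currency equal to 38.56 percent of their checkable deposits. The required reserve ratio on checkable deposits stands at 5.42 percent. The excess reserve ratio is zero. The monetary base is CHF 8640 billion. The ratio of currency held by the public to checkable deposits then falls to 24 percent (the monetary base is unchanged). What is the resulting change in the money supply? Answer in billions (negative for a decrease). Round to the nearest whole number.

CHF 9196 billion

Initially m₁ = (1 + 0.3856) / (0.0542 + 0.3856) ≈ 3.15052, so M₁ = 3.15052 × 8640 = 27220.4928 billion.
After the change m₂ = (1 + 0.24) / (0.0542 + 0.24) ≈ 4.21482, so M₂ = 4.21482 × 8640 = 36416.0448 billion.
ΔM = M₂ − M₁ = 36416.0448 − 27220.4928 = 9195.552 billion.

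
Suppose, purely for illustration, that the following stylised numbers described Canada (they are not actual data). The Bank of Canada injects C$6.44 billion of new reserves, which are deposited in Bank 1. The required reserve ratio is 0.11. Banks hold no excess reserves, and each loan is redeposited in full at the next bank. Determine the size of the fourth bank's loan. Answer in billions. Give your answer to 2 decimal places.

Each bank lends a fraction (1 − rr) = 0.8900 of the deposit it receives, so Bank 4 receives 6.44·0.8900^3 and lends 6.44·0.8900^4 ≈ 4.0406 billion.

C$4.04 billion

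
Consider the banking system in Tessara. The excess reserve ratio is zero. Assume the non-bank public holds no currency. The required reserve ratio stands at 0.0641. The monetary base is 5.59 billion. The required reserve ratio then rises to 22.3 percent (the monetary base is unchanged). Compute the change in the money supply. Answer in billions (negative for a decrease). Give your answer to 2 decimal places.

-62.14 billion

Initially m₁ = 1 / (0.0641) ≈ 15.6006, so M₁ = 15.6006 × 5.59 ≈ 87.2074 billion.
After the change m₂ = 1 / (0.223) ≈ 4.4843, so M₂ = 4.4843 × 5.59 ≈ 25.0672 billion.
ΔM = M₂ − M₁ = 25.0672 − 87.2074 = -62.1402 billion.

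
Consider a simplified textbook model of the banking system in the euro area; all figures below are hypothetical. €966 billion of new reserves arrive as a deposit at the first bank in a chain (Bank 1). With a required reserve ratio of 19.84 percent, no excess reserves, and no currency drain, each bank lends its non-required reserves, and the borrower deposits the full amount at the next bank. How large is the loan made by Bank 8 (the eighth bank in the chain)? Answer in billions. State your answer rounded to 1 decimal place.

Each bank lends a fraction (1 − rr) = 0.8016 of the deposit it receives, so Bank 8 receives 966·0.8016^7 and lends 966·0.8016^8 ≈ 164.6792 billion.

€164.7 billion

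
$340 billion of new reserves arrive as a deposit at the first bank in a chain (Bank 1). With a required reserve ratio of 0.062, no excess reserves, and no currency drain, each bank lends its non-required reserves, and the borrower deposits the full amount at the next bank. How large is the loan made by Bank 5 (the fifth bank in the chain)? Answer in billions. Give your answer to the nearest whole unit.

$247 billion

Each bank lends a fraction (1 − rr) = 0.9380 of the deposit it receives, so Bank 5 receives 340·0.9380^4 and lends 340·0.9380^5 ≈ 246.8841 billion.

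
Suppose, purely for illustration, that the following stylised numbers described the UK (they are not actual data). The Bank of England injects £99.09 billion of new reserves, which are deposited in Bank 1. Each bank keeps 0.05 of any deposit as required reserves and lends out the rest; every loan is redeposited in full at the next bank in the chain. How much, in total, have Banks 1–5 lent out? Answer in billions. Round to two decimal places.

£425.90 billion

Bank i lends (1 − rr)^i of the original deposit: Bank 1 lends 99.09·0.9500 = 94.1355, Bank 2 lends 99.09·0.9500² ≈ 89.4287, and so on.
Summing a geometric series: total = 99.09·[0.9500·(1 − 0.9500^5) / (1 − 0.9500)] ≈ 425.9049 billion.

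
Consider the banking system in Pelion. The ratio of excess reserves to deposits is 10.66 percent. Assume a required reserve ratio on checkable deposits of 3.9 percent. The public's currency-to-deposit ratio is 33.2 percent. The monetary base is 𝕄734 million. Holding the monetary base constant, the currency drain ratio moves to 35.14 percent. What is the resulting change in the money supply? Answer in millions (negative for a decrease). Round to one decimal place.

-51.3 million

Initially m₁ = (1 + 0.332) / (0.039 + 0.1066 + 0.332) ≈ 2.78894, so M₁ = 2.78894 × 734 ≈ 2047.082 million.
After the change m₂ = (1 + 0.3514) / (0.039 + 0.1066 + 0.3514) ≈ 2.71911, so M₂ = 2.71911 × 734 ≈ 1995.8267 million.
ΔM = M₂ − M₁ = 1995.8267 − 2047.082 = -51.2553 million.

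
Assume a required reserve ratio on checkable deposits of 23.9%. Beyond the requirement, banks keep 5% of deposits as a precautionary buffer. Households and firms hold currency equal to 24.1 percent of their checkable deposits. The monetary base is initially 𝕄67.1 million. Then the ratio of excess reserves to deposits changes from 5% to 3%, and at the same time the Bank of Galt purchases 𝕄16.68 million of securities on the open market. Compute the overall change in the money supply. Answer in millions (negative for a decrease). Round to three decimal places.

𝕄46.749 million

Before: m₁ = (1 + 0.241) / (0.239 + 0.05 + 0.241) ≈ 2.341509, MB₁ = 67.1, so M₁ = 2.341509 × 67.1 ≈ 157.1153 million.
After: m₂ = (1 + 0.241) / (0.239 + 0.03 + 0.241) ≈ 2.433333, MB₂ = 67.1 + 16.68 = 83.78, so M₂ = 2.433333 × 83.78 ≈ 203.8646 million.
ΔM = M₂ − M₁ = 203.8646 − 157.1153 = 46.7493 million.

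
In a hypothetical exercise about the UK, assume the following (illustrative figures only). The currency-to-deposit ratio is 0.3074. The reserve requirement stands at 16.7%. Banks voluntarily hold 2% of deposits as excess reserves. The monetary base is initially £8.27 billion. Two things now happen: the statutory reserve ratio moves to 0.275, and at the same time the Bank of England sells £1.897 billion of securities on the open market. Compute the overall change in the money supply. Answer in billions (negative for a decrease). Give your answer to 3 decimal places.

-8.038 billion

Before: m₁ = (1 + 0.3074) / (0.167 + 0.02 + 0.3074) ≈ 2.64442, MB₁ = 8.27, so M₁ = 2.64442 × 8.27 ≈ 21.8694 billion.
After: m₂ = (1 + 0.3074) / (0.275 + 0.02 + 0.3074) ≈ 2.17032, MB₂ = 8.27 − 1.897 = 6.373, so M₂ = 2.17032 × 6.373 ≈ 13.8314 billion.
ΔM = M₂ − M₁ = 13.8314 − 21.8694 = -8.038 billion.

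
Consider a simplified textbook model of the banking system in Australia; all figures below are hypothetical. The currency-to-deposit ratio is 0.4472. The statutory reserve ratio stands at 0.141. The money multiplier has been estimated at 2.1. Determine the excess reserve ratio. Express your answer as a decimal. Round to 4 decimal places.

0.1009

Using m = 2.1. Since m = (1 + c)/(c + rr + e), the denominator satisfies c + rr + e = (1 + c)/m = (1 + 0.4472) / 2.1 ≈ 0.689143.
With c = 0.4472 and rr = 0.141, the excess reserve ratio is 0.689143 − 0.4472 − 0.141 = 0.100943.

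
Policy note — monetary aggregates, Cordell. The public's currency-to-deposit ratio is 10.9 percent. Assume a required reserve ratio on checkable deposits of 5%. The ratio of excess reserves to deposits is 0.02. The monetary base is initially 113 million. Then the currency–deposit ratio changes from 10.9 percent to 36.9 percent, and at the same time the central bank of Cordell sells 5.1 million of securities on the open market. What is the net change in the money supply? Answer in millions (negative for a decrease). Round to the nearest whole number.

Before: m₁ = (1 + 0.109) / (0.05 + 0.02 + 0.109) ≈ 6.1955, MB₁ = 113, so M₁ = 6.1955 × 113 = 700.0915 million.
After: m₂ = (1 + 0.369) / (0.05 + 0.02 + 0.369) ≈ 3.1185, MB₂ = 113 − 5.1 = 107.9, so M₂ = 3.1185 × 107.9 ≈ 336.4862 million.
ΔM = M₂ − M₁ = 336.4862 − 700.0915 = -363.6053 million.

-364 million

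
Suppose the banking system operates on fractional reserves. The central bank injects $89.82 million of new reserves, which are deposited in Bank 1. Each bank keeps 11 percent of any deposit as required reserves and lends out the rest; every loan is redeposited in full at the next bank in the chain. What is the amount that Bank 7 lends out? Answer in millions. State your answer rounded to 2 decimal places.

Each bank lends a fraction (1 − rr) = 0.8900 of the deposit it receives, so Bank 7 receives 89.82·0.8900^6 and lends 89.82·0.8900^7 ≈ 39.7286 million.

$39.73 million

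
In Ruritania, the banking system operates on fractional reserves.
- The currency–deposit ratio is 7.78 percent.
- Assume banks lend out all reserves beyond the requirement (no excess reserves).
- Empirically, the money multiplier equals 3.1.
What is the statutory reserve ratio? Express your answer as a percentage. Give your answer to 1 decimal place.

Using m = 3.1. Since m = (1 + c)/(c + rr + e), the denominator satisfies c + rr + e = (1 + c)/m = (1 + 0.0778) / 3.1 ≈ 0.347677.
With c = 0.0778 and e = 0, the statutory reserve ratio is 0.347677 − 0.0778 − 0 = 0.269877.

27.0%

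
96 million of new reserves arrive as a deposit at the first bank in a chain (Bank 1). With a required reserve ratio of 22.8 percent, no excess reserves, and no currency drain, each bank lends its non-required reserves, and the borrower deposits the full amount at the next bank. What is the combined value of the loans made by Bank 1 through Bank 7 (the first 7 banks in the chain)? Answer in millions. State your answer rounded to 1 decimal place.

271.9 million

Bank i lends (1 − rr)^i of the original deposit: Bank 1 lends 96·0.7720 = 74.1120, Bank 2 lends 96·0.7720² ≈ 57.2145, and so on.
Summing a geometric series: total = 96·[0.7720·(1 − 0.7720^7) / (1 − 0.7720)] ≈ 271.9306 million.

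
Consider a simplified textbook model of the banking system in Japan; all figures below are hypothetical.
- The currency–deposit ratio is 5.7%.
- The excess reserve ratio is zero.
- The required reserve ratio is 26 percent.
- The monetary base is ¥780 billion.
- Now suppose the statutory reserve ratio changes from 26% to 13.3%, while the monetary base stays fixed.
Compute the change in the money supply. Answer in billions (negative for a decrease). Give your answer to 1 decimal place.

¥1738.4 billion

Initially m₁ = (1 + 0.057) / (0.26 + 0.057) ≈ 3.33438, so M₁ = 3.33438 × 780 = 2600.8164 billion.
After the change m₂ = (1 + 0.057) / (0.133 + 0.057) ≈ 5.56316, so M₂ = 5.56316 × 780 = 4339.2648 billion.
ΔM = M₂ − M₁ = 4339.2648 − 2600.8164 = 1738.4484 billion.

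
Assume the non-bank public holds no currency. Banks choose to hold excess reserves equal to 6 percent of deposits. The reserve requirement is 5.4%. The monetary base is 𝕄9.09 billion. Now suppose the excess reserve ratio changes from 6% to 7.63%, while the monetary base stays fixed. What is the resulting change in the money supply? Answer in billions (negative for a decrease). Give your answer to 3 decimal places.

-9.975 billion

Initially m₁ = 1 / (0.054 + 0.06) ≈ 8.77193, so M₁ = 8.77193 × 9.09 ≈ 79.7368 billion.
After the change m₂ = 1 / (0.054 + 0.0763) ≈ 7.67460, so M₂ = 7.67460 × 9.09 ≈ 69.7621 billion.
ΔM = M₂ − M₁ = 69.7621 − 79.7368 = -9.9747 billion.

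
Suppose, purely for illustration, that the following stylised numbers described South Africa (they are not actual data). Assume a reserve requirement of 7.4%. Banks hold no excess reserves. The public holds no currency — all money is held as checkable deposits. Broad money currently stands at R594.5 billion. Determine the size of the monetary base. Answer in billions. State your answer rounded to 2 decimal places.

With no currency drain and no excess reserves, the money multiplier is m = 1/rr = 1/0.074 ≈ 13.513514.
The monetary base is MB = M / m = 594.5 / 13.513514 ≈ 43.993 billion.

R43.99 billion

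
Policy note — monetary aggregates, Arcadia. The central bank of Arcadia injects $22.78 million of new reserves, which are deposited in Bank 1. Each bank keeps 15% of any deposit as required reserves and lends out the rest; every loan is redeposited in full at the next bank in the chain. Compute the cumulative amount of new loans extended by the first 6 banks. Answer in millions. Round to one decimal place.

Bank i lends (1 − rr)^i of the original deposit: Bank 1 lends 22.78·0.8500 = 19.3630, Bank 2 lends 22.78·0.8500² ≈ 16.4585, and so on.
Summing a geometric series: total = 22.78·[0.8500·(1 − 0.8500^6) / (1 − 0.8500)] ≈ 80.4017 million.

$80.4 million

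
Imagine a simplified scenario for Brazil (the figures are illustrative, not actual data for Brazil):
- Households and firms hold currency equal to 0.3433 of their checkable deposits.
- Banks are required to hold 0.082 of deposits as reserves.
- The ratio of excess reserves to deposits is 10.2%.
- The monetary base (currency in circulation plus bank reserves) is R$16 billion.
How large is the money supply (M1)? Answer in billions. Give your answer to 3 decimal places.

The money multiplier is m = (1 + c) / (rr + e + c) = (1 + 0.3433) / (0.082 + 0.102 + 0.3433) ≈ 2.547506.
So M = m × MB = 2.547506 × 16 ≈ 40.7601 billion.

R$40.760 billion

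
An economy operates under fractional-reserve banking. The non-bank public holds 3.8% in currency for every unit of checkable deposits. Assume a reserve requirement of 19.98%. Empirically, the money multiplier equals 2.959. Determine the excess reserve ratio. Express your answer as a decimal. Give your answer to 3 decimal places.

Using m = 2.959. Since m = (1 + c)/(c + rr + e), the denominator satisfies c + rr + e = (1 + c)/m = (1 + 0.038) / 2.959 ≈ 0.350794.
With c = 0.038 and rr = 0.1998, the excess reserve ratio is 0.350794 − 0.038 − 0.1998 = 0.112994.

0.113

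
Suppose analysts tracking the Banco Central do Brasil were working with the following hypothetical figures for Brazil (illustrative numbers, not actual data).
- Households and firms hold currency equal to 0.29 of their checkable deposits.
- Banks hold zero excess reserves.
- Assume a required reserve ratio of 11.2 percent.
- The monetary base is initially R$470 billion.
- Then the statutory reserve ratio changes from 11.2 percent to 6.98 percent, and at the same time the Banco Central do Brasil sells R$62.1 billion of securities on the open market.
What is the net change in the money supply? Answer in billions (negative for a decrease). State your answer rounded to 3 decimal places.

-45.755 billion

Before: m₁ = (1 + 0.29) / (0.112 + 0.29) ≈ 3.2089552, MB₁ = 470, so M₁ = 3.2089552 × 470 ≈ 1508.2089 billion.
After: m₂ = (1 + 0.29) / (0.0698 + 0.29) ≈ 3.5853252, MB₂ = 470 − 62.1 = 407.9, so M₂ = 3.5853252 × 407.9 ≈ 1462.4541 billion.
ΔM = M₂ − M₁ = 1462.4541 − 1508.2089 = -45.7548 billion.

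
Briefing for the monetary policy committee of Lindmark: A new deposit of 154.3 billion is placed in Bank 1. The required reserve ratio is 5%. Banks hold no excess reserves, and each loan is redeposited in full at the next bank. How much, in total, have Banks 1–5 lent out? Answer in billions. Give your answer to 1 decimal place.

663.2 billion

Bank i lends (1 − rr)^i of the original deposit: Bank 1 lends 154.3·0.9500 = 146.5850, Bank 2 lends 154.3·0.9500² ≈ 139.2558, and so on.
Summing a geometric series: total = 154.3·[0.9500·(1 − 0.9500^5) / (1 − 0.9500)] ≈ 663.2064 billion.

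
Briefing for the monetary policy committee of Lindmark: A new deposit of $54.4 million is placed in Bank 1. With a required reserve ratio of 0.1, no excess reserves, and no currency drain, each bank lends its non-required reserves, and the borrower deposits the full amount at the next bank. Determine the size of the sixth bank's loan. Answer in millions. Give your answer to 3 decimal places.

$28.910 million

Each bank lends a fraction (1 − rr) = 0.9000 of the deposit it receives, so Bank 6 receives 54.4·0.9000^5 and lends 54.4·0.9000^6 ≈ 28.9104 million.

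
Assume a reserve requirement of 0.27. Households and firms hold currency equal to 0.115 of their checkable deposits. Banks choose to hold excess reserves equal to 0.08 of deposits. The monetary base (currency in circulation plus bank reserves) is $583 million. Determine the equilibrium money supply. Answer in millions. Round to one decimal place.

$1397.9 million

The money multiplier is m = (1 + c) / (rr + e + c) = (1 + 0.115) / (0.27 + 0.08 + 0.115) ≈ 2.39785.
So M = m × MB = 2.39785 × 583 ≈ 1397.9466 million.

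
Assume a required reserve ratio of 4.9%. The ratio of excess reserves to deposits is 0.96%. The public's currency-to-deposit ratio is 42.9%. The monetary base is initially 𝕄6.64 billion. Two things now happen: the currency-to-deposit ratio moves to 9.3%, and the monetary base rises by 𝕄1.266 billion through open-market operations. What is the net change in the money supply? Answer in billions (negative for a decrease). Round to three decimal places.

Before: m₁ = (1 + 0.429) / (0.049 + 0.0096 + 0.429) ≈ 2.93068, MB₁ = 6.64, so M₁ = 2.93068 × 6.64 ≈ 19.4597 billion.
After: m₂ = (1 + 0.093) / (0.049 + 0.0096 + 0.093) ≈ 7.20976, MB₂ = 6.64 + 1.266 = 7.906, so M₂ = 7.20976 × 7.906 ≈ 57.0004 billion.
ΔM = M₂ − M₁ = 57.0004 − 19.4597 = 37.5407 billion.

𝕄37.541 billion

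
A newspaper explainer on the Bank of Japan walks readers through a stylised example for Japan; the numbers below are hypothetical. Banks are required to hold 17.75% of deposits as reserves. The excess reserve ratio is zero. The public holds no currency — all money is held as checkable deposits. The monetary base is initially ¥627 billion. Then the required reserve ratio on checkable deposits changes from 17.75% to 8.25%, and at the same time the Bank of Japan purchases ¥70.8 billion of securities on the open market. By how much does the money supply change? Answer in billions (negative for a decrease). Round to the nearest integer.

Before: m₁ = 1 / (0.1775) ≈ 5.6338, MB₁ = 627, so M₁ = 5.6338 × 627 = 3532.3926 billion.
After: m₂ = 1 / (0.0825) ≈ 12.1212, MB₂ = 627 + 70.8 = 697.8, so M₂ = 12.1212 × 697.8 ≈ 8458.1734 billion.
ΔM = M₂ − M₁ = 8458.1734 − 3532.3926 = 4925.7808 billion.

¥4926 billion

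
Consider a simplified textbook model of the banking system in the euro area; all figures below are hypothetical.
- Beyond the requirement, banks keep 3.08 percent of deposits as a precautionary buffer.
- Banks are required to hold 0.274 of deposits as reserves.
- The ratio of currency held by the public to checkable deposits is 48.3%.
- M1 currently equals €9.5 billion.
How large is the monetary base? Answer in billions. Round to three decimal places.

€5.047 billion

The money multiplier is m = (1 + c) / (rr + e + c) = (1 + 0.483) / (0.274 + 0.0308 + 0.483) ≈ 1.88246.
MB = M / m = 9.5 / 1.88246 ≈ 5.0466 billion.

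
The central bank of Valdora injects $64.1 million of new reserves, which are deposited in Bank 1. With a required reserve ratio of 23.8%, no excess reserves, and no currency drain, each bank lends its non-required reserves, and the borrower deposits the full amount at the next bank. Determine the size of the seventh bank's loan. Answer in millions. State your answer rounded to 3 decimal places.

Each bank lends a fraction (1 − rr) = 0.7620 of the deposit it receives, so Bank 7 receives 64.1·0.7620^6 and lends 64.1·0.7620^7 ≈ 9.5619 million.

$9.562 million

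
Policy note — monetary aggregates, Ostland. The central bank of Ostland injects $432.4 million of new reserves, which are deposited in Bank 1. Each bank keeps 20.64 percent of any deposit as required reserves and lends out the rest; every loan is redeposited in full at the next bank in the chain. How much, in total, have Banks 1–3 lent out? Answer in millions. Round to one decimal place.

Bank i lends (1 − rr)^i of the original deposit: Bank 1 lends 432.4·0.7936 ≈ 343.1526, Bank 2 lends 432.4·0.7936² ≈ 272.3259, and so on.
Summing a geometric series: total = 432.4·[0.7936·(1 − 0.7936^3) / (1 − 0.7936)] ≈ 831.5964 million.

$831.6 million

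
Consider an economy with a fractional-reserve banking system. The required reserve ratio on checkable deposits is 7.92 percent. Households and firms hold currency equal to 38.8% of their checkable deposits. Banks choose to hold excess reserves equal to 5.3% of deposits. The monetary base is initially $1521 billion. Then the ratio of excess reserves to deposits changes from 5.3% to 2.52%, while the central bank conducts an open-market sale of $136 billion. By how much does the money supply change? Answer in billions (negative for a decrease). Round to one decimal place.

Before: m₁ = (1 + 0.388) / (0.0792 + 0.053 + 0.388) ≈ 2.668205, MB₁ = 1521, so M₁ = 2.668205 × 1521 ≈ 4058.3398 billion.
After: m₂ = (1 + 0.388) / (0.0792 + 0.0252 + 0.388) ≈ 2.818846, MB₂ = 1521 − 136 = 1385, so M₂ = 2.818846 × 1385 ≈ 3904.1017 billion.
ΔM = M₂ − M₁ = 3904.1017 − 4058.3398 = -154.2381 billion.

-154.2 billion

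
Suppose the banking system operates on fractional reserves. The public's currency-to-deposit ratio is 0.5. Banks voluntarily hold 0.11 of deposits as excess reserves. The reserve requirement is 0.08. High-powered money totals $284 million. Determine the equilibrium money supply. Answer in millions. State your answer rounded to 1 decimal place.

$617.4 million

The money multiplier is m = (1 + c) / (rr + e + c) = (1 + 0.5) / (0.08 + 0.11 + 0.5) ≈ 2.17391.
So M = m × MB = 2.17391 × 284 ≈ 617.3904 million.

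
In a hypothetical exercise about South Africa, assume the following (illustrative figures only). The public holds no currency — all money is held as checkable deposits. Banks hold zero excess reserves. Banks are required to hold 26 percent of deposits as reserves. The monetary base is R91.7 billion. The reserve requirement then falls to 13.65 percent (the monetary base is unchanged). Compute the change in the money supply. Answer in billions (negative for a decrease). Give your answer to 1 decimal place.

Initially m₁ = 1 / (0.26) ≈ 3.8462, so M₁ = 3.8462 × 91.7 ≈ 352.6965 billion.
After the change m₂ = 1 / (0.1365) ≈ 7.3260, so M₂ = 7.3260 × 91.7 = 671.7942 billion.
ΔM = M₂ − M₁ = 671.7942 − 352.6965 = 319.0977 billion.

R319.1 billion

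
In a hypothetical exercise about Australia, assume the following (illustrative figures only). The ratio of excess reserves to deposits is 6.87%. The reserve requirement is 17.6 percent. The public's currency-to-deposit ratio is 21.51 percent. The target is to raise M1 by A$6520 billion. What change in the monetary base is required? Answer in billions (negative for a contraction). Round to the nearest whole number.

The money multiplier is m = (1 + c) / (rr + e + c) = (1 + 0.2151) / (0.176 + 0.0687 + 0.2151) ≈ 2.64267.
ΔMB = ΔM / m = (+6520) / 2.64267 ≈ 2467.2017 billion.

A$2467 billion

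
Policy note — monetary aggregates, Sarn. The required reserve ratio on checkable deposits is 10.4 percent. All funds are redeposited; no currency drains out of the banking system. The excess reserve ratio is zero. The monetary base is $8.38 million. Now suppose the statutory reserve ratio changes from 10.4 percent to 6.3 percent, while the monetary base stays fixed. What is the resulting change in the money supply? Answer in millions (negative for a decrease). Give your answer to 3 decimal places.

$52.439 million

Initially m₁ = 1 / (0.104) ≈ 9.61538, so M₁ = 9.61538 × 8.38 ≈ 80.5769 million.
After the change m₂ = 1 / (0.063) ≈ 15.87302, so M₂ = 15.87302 × 8.38 ≈ 133.0159 million.
ΔM = M₂ − M₁ = 133.0159 − 80.5769 = 52.439 million.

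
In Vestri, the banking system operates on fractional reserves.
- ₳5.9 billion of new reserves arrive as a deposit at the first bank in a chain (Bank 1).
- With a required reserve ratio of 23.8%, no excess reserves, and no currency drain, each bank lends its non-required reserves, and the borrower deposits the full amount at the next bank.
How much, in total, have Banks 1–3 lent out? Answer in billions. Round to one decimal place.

Bank i lends (1 − rr)^i of the original deposit: Bank 1 lends 5.9·0.7620 = 4.4958, Bank 2 lends 5.9·0.7620² ≈ 3.4258, and so on.
Summing a geometric series: total = 5.9·[0.7620·(1 − 0.7620^3) / (1 − 0.7620)] ≈ 10.5321 billion.

₳10.5 billion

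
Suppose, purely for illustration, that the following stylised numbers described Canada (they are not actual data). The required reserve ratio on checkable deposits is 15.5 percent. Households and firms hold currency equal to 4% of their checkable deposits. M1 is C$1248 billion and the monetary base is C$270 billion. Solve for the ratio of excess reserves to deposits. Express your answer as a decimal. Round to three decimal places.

0.030

Using m = M/MB = 1248/270 ≈ 4.622222. Since m = (1 + c)/(c + rr + e), the denominator satisfies c + rr + e = (1 + c)/m = (1 + 0.04) / 4.622222 ≈ 0.225000.
With c = 0.04 and rr = 0.155, the ratio of excess reserves to deposits is 0.225000 − 0.04 − 0.155 = 0.03.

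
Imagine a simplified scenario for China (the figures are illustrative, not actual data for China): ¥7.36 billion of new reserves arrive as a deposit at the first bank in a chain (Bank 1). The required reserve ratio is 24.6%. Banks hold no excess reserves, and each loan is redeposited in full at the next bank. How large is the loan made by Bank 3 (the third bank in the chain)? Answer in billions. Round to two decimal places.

Each bank lends a fraction (1 − rr) = 0.7540 of the deposit it receives, so Bank 3 receives 7.36·0.7540^2 and lends 7.36·0.7540^3 ≈ 3.1549 billion.

¥3.15 billion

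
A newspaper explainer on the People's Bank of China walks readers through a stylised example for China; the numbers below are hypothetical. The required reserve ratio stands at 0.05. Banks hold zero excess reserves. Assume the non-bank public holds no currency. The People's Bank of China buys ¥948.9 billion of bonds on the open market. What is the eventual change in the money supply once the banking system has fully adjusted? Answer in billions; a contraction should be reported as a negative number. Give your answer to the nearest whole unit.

The simple money multiplier is m = 1/rr = 1/0.05 = 20.
An open-market purchase increases the monetary base by 948.9 billion, so ΔM = m × ΔMB = 20 × 948.9 = 18978 billion.

¥18978 billion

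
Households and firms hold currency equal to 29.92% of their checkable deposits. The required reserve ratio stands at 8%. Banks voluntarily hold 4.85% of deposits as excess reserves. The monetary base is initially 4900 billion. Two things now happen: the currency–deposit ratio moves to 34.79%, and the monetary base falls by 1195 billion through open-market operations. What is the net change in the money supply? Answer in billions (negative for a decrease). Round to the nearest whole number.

Before: m₁ = (1 + 0.2992) / (0.08 + 0.0485 + 0.2992) ≈ 3.03764, MB₁ = 4900, so M₁ = 3.03764 × 4900 = 14884.436 billion.
After: m₂ = (1 + 0.3479) / (0.08 + 0.0485 + 0.3479) ≈ 2.82935, MB₂ = 4900 − 1195 = 3705, so M₂ = 2.82935 × 3705 ≈ 10482.7417 billion.
ΔM = M₂ − M₁ = 10482.7417 − 14884.436 = -4401.6943 billion.

-4402 billion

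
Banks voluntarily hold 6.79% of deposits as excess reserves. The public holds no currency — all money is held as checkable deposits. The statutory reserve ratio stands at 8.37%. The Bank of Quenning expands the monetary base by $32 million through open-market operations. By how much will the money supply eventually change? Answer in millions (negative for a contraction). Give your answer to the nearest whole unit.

$211 million

The money multiplier is m = 1 / (rr + e) = 1 / (0.0837 + 0.0679) ≈ 6.5963.
The purchase adds 32 million of base, so ΔM = m × ΔMB = 6.5963 × (+32) = 211.0816 million.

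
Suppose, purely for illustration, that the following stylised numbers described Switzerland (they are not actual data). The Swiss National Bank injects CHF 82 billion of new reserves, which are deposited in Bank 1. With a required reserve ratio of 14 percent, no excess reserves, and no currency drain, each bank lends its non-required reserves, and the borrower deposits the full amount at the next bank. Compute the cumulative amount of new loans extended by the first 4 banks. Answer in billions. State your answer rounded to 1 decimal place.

CHF 228.2 billion

Bank i lends (1 − rr)^i of the original deposit: Bank 1 lends 82·0.8600 = 70.5200, Bank 2 lends 82·0.8600² = 60.6472, and so on.
Summing a geometric series: total = 82·[0.8600·(1 − 0.8600^4) / (1 − 0.8600)] ≈ 228.1785 billion.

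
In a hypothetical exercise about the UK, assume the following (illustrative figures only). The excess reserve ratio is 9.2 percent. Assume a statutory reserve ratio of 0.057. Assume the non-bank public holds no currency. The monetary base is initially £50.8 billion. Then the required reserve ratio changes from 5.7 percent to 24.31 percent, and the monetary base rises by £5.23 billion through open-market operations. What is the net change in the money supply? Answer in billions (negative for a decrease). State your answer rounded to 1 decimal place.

Before: m₁ = 1 / (0.057 + 0.092) ≈ 6.7114, MB₁ = 50.8, so M₁ = 6.7114 × 50.8 ≈ 340.9391 billion.
After: m₂ = 1 / (0.2431 + 0.092) ≈ 2.9842, MB₂ = 50.8 + 5.23 = 56.03, so M₂ = 2.9842 × 56.03 ≈ 167.2047 billion.
ΔM = M₂ − M₁ = 167.2047 − 340.9391 = -173.7344 billion.

-173.7 billion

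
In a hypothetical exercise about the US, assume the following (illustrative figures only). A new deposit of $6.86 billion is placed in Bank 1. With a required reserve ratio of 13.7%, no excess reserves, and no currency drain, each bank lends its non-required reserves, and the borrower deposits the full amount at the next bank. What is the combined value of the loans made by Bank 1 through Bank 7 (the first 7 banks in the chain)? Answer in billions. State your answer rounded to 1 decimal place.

Bank i lends (1 − rr)^i of the original deposit: Bank 1 lends 6.86·0.8630 ≈ 5.9202, Bank 2 lends 6.86·0.8630² ≈ 5.1091, and so on.
Summing a geometric series: total = 6.86·[0.8630·(1 − 0.8630^7) / (1 − 0.8630)] ≈ 27.8070 billion.

$27.8 billion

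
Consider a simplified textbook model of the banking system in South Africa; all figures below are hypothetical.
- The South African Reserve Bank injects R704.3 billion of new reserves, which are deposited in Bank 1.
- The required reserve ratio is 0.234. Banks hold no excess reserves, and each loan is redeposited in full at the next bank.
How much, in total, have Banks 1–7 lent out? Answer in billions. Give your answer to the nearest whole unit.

R1949 billion

Bank i lends (1 − rr)^i of the original deposit: Bank 1 lends 704.3·0.7660 = 539.4938, Bank 2 lends 704.3·0.7660² ≈ 413.2523, and so on.
Summing a geometric series: total = 704.3·[0.7660·(1 − 0.7660^7) / (1 − 0.7660)] ≈ 1948.7725 billion.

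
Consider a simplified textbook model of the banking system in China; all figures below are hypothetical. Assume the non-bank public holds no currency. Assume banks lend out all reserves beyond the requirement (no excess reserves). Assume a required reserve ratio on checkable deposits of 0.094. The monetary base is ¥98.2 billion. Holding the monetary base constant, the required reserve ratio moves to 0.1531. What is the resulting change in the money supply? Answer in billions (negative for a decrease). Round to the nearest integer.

Initially m₁ = 1 / (0.094) ≈ 10.6383, so M₁ = 10.6383 × 98.2 ≈ 1044.6811 billion.
After the change m₂ = 1 / (0.1531) ≈ 6.5317, so M₂ = 6.5317 × 98.2 ≈ 641.4129 billion.
ΔM = M₂ − M₁ = 641.4129 − 1044.6811 = -403.2682 billion.

-403 billion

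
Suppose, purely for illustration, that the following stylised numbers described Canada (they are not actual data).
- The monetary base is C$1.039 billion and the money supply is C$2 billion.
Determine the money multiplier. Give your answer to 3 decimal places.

The money multiplier is m = M / MB = 2 / 1.039 ≈ 1.92493.

1.925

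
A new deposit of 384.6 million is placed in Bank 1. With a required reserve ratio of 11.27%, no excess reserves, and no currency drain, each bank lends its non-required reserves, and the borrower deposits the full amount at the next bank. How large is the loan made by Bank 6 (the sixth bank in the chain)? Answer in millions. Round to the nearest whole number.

188 million

Each bank lends a fraction (1 − rr) = 0.8873 of the deposit it receives, so Bank 6 receives 384.6·0.8873^5 and lends 384.6·0.8873^6 ≈ 187.6861 million.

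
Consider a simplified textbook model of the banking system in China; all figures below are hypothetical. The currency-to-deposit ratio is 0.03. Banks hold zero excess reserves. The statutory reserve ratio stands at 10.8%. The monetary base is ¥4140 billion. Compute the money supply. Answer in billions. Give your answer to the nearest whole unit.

The money multiplier is m = (1 + c) / (rr + c) = (1 + 0.03) / (0.108 + 0.03) ≈ 7.46377.
So M = m × MB = 7.46377 × 4140 = 30900.0078 billion.

¥30900 billion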